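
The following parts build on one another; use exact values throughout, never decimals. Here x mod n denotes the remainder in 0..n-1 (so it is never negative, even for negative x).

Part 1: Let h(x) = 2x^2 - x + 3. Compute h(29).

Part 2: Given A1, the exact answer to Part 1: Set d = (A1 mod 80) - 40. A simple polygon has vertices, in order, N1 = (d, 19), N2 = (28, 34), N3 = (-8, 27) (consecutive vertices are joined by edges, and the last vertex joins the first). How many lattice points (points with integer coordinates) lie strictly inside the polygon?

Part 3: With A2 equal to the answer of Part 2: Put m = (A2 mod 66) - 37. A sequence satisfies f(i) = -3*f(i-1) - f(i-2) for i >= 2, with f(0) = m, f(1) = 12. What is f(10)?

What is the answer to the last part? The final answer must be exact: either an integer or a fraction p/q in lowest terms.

-50172

Part 1: 2*(29)^2 - 1*(29)^1 + 3 = (1682) + (-29) + (3) = 1656; answer 1656
Part 2: A1 = 1656; d = 16; cross terms: (16*34 - 28*19)=12, (28*27 - -8*34)=1028, (-8*19 - 16*27)=-584; twice the area = |456| = 456; area = 228; boundary points = 3 + 1 + 8 = 12; strictly interior points = area - boundary/2 + 1 = 223; answer 223
Part 3: A2 = 223; m = -12; f(2) = -3*(12) - 1*(-12) = -24; iterating: f(2)=-24, f(3)=60, f(4)=-156, f(5)=408, f(6)=-1068, f(7)=2796, f(8)=-7320, f(9)=19164, f(10)=-50172; answer -50172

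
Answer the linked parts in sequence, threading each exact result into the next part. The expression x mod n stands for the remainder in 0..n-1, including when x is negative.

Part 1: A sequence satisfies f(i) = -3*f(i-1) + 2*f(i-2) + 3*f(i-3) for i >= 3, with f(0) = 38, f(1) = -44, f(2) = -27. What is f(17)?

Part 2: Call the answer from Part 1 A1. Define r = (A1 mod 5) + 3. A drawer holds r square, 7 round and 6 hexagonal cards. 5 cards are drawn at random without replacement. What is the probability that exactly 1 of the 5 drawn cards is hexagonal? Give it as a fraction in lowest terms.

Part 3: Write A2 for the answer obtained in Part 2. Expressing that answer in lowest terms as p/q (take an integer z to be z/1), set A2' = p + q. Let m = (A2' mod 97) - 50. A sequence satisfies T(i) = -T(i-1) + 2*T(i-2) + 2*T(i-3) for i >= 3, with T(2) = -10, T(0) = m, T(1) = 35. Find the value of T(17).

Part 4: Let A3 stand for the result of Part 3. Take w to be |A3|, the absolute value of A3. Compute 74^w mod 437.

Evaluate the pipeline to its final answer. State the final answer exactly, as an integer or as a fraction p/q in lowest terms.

Part 1: f(3) = -3*(-27) + 2*(-44) + 3*(38) = 107; iterating: f(3)=107, f(4)=-507, f(5)=1654, f(6)=-5655, f(7)=18752, f(8)=-62604, f(9)=208351, f(10)=-694005, f(11)=2310905, f(12)=-7695672, f(13)=25626811, f(14)=-85339062, f(15)=284183792, f(16)=-946349067, f(17)=3151397599; answer 3151397599
Part 2: A1 = 3151397599; r = 7; total draws C(20,5) = 15504; favorable C(6,1)*C(14,4) = 6006; P = 1001/2584; answer 1001/2584
Part 3: A2 = 1001/2584; threaded value p + q = 3585; m = 43; T(3) = -1*(-10) + 2*(35) + 2*(43) = 166; iterating: T(3)=166, T(4)=-116, T(5)=428, T(6)=-328, T(7)=952, T(8)=-752, T(9)=2000, T(10)=-1600, T(11)=4096, T(12)=-3296, T(13)=8288, T(14)=-6688, T(15)=16672, T(16)=-13472, T(17)=33440; answer 33440
Part 4: A3 = 33440; w = 33440; squarings mod 437: 74^1=74, 74^2=232, 74^4=73, 74^8=85, 74^16=233, 74^32=101, 74^64=150, 74^128=213, 74^256=358, 74^512=123, 74^1024=271, 74^2048=25, 74^4096=188, 74^8192=384, 74^16384=187, 74^32768=9; 74^33440 = 74^32 * 74^128 * 74^512 * 74^32768 = 139 (mod 437); answer 139

139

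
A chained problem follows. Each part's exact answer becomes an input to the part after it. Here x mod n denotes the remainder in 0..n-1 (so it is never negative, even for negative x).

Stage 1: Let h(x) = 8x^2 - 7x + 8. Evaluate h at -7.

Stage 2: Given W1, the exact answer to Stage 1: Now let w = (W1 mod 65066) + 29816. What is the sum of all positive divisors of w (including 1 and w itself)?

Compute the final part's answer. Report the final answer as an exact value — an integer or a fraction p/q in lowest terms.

Stage 1: 8*(-7)^2 - 7*(-7)^1 + 8 = (392) + (49) + (8) = 449; answer 449
Stage 2: W1 = 449; w = 30265; 30265 = 5 * 6053; sigma = (1 + 5) * (1 + 6053) = 6 * 6054 = 36324; answer 36324

36324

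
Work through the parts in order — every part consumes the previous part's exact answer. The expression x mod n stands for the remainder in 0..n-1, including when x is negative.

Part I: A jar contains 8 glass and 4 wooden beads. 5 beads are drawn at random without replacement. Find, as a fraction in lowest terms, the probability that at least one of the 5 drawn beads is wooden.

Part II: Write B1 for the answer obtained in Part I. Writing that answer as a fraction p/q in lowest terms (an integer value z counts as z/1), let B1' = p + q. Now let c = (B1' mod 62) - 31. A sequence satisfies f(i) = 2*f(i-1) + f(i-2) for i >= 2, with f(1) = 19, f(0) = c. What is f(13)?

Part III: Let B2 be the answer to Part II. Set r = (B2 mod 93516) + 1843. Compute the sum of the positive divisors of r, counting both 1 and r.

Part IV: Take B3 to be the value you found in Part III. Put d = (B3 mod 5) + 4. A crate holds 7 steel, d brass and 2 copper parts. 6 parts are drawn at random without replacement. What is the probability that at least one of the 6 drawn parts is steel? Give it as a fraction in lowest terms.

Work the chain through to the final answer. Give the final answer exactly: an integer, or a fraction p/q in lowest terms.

Part I: total draws C(12,5) = 792; complement C(8,5) = 56; favorable 792 - 56 = 736; P = 92/99; answer 92/99
Part II: B1 = 92/99; threaded value p + q = 191; c = -26; f(2) = 2*(19) + 1*(-26) = 12; iterating: f(2)=12, f(3)=43, f(4)=98, f(5)=239, f(6)=576, f(7)=1391, f(8)=3358, f(9)=8107, f(10)=19572, f(11)=47251, f(12)=114074, f(13)=275399; answer 275399
Part III: B2 = 275399; r = 90210; 90210 = 2 * 3 * 5 * 31 * 97; sigma = (1 + 2) * (1 + 3) * (1 + 5) * (1 + 31) * (1 + 97) = 3 * 4 * 6 * 32 * 98 = 225792; answer 225792
Part IV: B3 = 225792; d = 6; total draws C(15,6) = 5005; complement C(8,6) = 28; favorable 5005 - 28 = 4977; P = 711/715; answer 711/715

711/715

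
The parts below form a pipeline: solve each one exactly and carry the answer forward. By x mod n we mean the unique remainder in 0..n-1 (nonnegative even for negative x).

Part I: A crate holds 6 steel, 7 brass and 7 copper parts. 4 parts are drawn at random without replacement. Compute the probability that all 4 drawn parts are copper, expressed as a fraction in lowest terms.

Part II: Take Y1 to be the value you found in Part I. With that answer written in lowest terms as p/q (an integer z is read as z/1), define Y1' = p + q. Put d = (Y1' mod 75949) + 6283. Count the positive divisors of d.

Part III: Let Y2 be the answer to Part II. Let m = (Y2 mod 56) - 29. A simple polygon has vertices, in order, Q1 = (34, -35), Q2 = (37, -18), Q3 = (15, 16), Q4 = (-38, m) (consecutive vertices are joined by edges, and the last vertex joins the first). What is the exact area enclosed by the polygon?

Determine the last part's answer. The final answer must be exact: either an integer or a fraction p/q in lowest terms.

1941

Part I: total draws C(20,4) = 4845; favorable C(7,4) = 35; P = 7/969; answer 7/969
Part II: Y1 = 7/969; threaded value p + q = 976; d = 7259; 7259 = 7 * 17 * 61; number of divisors = (1+1) * (1+1) * (1+1) = 8; answer 8
Part III: Y2 = 8; m = -21; cross terms: (34*-18 - 37*-35)=683, (37*16 - 15*-18)=862, (15*-21 - -38*16)=293, (-38*-35 - 34*-21)=2044; twice the area = |3882| = 3882; area = 1941; answer 1941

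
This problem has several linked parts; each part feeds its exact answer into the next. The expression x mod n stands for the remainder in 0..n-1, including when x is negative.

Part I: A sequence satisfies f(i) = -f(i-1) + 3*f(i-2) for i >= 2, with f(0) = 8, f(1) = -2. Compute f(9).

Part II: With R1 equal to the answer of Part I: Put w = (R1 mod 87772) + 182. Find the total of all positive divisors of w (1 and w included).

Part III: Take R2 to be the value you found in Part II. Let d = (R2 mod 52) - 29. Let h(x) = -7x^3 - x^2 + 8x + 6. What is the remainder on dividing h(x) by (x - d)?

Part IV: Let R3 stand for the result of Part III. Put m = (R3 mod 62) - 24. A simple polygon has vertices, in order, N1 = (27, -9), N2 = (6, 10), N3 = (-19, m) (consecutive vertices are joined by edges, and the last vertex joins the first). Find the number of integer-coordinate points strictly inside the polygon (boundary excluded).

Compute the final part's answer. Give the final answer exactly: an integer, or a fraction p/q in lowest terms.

489

Part I: f(2) = -1*(-2) + 3*(8) = 26; iterating: f(2)=26, f(3)=-32, f(4)=110, f(5)=-206, f(6)=536, f(7)=-1154, f(8)=2762, f(9)=-6224; answer -6224
Part II: R1 = -6224; w = 81730; 81730 = 2 * 5 * 11 * 743; sigma = (1 + 2) * (1 + 5) * (1 + 11) * (1 + 743) = 3 * 6 * 12 * 744 = 160704; answer 160704
Part III: R2 = 160704; d = -5; remainder = value at the root: -7*(-5)^3 - 1*(-5)^2 + 8*(-5)^1 + 6 = (875) + (-25) + (-40) + (6) = 816; answer 816
Part IV: R3 = 816; m = -14; cross terms: (27*10 - 6*-9)=324, (6*-14 - -19*10)=106, (-19*-9 - 27*-14)=549; twice the area = |979| = 979; area = 979/2; boundary points = 1 + 1 + 1 = 3; strictly interior points = area - boundary/2 + 1 = 489; answer 489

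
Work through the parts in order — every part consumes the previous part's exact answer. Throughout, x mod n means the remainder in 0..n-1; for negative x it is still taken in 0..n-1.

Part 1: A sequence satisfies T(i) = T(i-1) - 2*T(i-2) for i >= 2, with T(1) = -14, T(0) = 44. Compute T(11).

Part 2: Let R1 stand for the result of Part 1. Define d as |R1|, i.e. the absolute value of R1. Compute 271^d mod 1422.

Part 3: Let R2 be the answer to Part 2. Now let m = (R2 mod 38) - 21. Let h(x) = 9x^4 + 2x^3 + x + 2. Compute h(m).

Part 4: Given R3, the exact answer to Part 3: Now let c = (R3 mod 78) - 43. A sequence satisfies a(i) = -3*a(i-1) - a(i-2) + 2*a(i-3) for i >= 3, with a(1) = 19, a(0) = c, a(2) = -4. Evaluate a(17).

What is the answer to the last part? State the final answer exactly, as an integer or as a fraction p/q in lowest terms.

1274578

Part 1: T(2) = 1*(-14) - 2*(44) = -102; iterating: T(2)=-102, T(3)=-74, T(4)=130, T(5)=278, T(6)=18, T(7)=-538, T(8)=-574, T(9)=502, T(10)=1650, T(11)=646; answer 646
Part 2: R1 = 646; d = 646; squarings mod 1422: 271^1=271, 271^2=919, 271^4=1315, 271^8=73, 271^16=1063, 271^32=901, 271^64=1261, 271^128=325, 271^256=397, 271^512=1189; 271^646 = 271^2 * 271^4 * 271^128 * 271^512 = 397 (mod 1422); answer 397
Part 3: R2 = 397; m = -4; 9*(-4)^4 + 2*(-4)^3 + 1*(-4)^1 + 2 = (2304) + (-128) + (-4) + (2) = 2174; answer 2174
Part 4: R3 = 2174; c = 25; a(3) = -3*(-4) - 1*(19) + 2*(25) = 43; iterating: a(3)=43, a(4)=-87, a(5)=210, a(6)=-457, a(7)=987, a(8)=-2084, a(9)=4351, a(10)=-8995, a(11)=18466, a(12)=-37701, a(13)=76647, a(14)=-155308, a(15)=313875, a(16)=-633023, a(17)=1274578; answer 1274578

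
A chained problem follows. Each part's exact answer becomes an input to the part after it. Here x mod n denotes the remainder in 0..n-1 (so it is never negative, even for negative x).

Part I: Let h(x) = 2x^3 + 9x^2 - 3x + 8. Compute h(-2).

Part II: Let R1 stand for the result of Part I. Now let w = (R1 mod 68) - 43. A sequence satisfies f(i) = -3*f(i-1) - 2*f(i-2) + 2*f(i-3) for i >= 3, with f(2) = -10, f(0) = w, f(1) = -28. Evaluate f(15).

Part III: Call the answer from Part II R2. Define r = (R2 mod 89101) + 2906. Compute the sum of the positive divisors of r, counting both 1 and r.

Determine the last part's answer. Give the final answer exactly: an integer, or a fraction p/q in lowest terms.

Part I: 2*(-2)^3 + 9*(-2)^2 - 3*(-2)^1 + 8 = (-16) + (36) + (6) + (8) = 34; answer 34
Part II: R1 = 34; w = -9; f(3) = -3*(-10) - 2*(-28) + 2*(-9) = 68; iterating: f(3)=68, f(4)=-240, f(5)=564, f(6)=-1076, f(7)=1620, f(8)=-1580, f(9)=-652, f(10)=8356, f(11)=-26924, f(12)=62756, f(13)=-117708, f(14)=173764, f(15)=-160364; answer -160364
Part III: R2 = -160364; r = 20744; 20744 = 2^3 * 2593; sigma = (1 + 2 + 4 + 8) * (1 + 2593) = 15 * 2594 = 38910; answer 38910

38910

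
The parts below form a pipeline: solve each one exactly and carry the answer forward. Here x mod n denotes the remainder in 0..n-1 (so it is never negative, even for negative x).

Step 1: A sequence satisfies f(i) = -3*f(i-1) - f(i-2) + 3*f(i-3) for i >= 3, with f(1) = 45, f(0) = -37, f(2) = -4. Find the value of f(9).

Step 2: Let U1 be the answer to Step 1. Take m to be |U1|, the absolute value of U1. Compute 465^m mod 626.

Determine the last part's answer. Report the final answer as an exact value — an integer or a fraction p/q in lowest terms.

Step 1: f(3) = -3*(-4) - 1*(45) + 3*(-37) = -144; iterating: f(3)=-144, f(4)=571, f(5)=-1581, f(6)=3740, f(7)=-7926, f(8)=15295, f(9)=-26739; answer -26739
Step 2: U1 = -26739; m = 26739; squarings mod 626: 465^1=465, 465^2=255, 465^4=547, 465^8=607, 465^16=361, 465^32=113, 465^64=249, 465^128=27, 465^256=103, 465^512=593, 465^1024=463, 465^2048=277, 465^4096=357, 465^8192=371, 465^16384=547; 465^26739 = 465^1 * 465^2 * 465^16 * 465^32 * 465^64 * 465^2048 * 465^8192 * 465^16384 = 49 (mod 626); answer 49

49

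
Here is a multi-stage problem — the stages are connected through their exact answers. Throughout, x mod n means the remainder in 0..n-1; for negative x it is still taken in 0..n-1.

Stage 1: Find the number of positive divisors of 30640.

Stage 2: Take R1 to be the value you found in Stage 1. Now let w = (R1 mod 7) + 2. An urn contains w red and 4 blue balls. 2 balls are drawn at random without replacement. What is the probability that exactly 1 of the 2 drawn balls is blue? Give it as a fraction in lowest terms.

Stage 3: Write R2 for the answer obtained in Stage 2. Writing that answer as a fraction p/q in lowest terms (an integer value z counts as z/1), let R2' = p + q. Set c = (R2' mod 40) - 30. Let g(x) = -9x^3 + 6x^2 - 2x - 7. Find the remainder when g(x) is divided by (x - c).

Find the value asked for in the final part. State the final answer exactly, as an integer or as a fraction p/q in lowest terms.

Stage 1: 30640 = 2^4 * 5 * 383; number of divisors = (4+1) * (1+1) * (1+1) = 20; answer 20
Stage 2: R1 = 20; w = 8; total draws C(12,2) = 66; favorable C(4,1)*C(8,1) = 32; P = 16/33; answer 16/33
Stage 3: R2 = 16/33; threaded value p + q = 49; c = -21; remainder = value at the root: -9*(-21)^3 + 6*(-21)^2 - 2*(-21)^1 - 7 = (83349) + (2646) + (42) + (-7) = 86030; answer 86030

86030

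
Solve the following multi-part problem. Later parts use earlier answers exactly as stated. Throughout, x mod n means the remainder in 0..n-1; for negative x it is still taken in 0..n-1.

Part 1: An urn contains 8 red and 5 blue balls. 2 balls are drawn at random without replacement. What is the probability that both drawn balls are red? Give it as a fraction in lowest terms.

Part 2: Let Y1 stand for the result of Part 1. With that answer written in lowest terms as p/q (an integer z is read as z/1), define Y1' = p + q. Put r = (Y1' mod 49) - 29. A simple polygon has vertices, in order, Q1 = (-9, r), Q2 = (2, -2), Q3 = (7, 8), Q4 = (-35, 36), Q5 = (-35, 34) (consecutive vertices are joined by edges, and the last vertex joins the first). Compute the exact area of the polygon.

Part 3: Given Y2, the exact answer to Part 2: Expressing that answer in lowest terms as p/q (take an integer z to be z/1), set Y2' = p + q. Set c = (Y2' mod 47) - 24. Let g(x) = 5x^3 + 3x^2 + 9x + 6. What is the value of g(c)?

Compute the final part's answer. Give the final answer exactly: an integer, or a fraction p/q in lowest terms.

Part 1: total draws C(13,2) = 78; favorable C(8,2) = 28; P = 14/39; answer 14/39
Part 2: Y1 = 14/39; threaded value p + q = 53; r = -25; cross terms: (-9*-2 - 2*-25)=68, (2*8 - 7*-2)=30, (7*36 - -35*8)=532, (-35*34 - -35*36)=70, (-35*-25 - -9*34)=1181; twice the area = |1881| = 1881; area = 1881/2; answer 1881/2
Part 3: Y2 = 1881/2; threaded value p + q = 1883; c = -21; 5*(-21)^3 + 3*(-21)^2 + 9*(-21)^1 + 6 = (-46305) + (1323) + (-189) + (6) = -45165; answer -45165

-45165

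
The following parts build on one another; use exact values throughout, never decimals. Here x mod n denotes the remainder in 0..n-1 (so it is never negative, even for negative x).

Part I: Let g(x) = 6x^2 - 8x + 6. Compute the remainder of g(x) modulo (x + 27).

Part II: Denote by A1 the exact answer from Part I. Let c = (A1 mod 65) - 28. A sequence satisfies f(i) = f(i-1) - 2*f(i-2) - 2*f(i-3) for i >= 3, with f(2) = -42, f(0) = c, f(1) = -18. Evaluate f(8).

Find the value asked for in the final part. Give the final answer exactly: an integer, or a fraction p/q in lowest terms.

Part I: remainder = value at the root: 6*(-27)^2 - 8*(-27)^1 + 6 = (4374) + (216) + (6) = 4596; answer 4596
Part II: A1 = 4596; c = 18; f(3) = 1*(-42) - 2*(-18) - 2*(18) = -42; iterating: f(3)=-42, f(4)=78, f(5)=246, f(6)=174, f(7)=-474, f(8)=-1314; answer -1314

-1314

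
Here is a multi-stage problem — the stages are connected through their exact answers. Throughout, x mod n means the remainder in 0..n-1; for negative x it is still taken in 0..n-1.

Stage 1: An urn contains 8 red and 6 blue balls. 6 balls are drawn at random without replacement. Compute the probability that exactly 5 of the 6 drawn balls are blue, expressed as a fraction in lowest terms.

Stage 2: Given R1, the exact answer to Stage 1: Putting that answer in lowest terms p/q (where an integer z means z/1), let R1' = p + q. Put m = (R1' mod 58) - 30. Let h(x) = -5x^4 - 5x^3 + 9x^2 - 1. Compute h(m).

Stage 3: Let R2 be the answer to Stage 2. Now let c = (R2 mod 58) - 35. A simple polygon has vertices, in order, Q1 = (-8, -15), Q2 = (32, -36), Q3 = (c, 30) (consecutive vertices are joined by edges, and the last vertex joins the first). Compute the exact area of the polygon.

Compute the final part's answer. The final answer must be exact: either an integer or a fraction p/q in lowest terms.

Stage 1: total draws C(14,6) = 3003; favorable C(6,5)*C(8,1) = 48; P = 16/1001; answer 16/1001
Stage 2: R1 = 16/1001; threaded value p + q = 1017; m = 1; -5*(1)^4 - 5*(1)^3 + 9*(1)^2 - 1 = (-5) + (-5) + (9) + (-1) = -2; answer -2
Stage 3: R2 = -2; c = 21; cross terms: (-8*-36 - 32*-15)=768, (32*30 - 21*-36)=1716, (21*-15 - -8*30)=-75; twice the area = |2409| = 2409; area = 2409/2; answer 2409/2

2409/2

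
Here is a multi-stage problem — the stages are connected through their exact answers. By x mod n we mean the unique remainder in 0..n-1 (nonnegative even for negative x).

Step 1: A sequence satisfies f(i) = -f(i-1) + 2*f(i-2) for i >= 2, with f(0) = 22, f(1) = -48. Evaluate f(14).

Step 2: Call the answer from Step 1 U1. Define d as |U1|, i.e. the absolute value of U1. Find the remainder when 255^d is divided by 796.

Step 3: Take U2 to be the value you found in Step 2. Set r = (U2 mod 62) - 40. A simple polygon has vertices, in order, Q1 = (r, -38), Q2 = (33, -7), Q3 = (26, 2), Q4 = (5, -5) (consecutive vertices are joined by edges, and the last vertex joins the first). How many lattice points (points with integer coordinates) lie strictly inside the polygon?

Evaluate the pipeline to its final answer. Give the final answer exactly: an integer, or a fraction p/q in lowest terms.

563

Step 1: f(2) = -1*(-48) + 2*(22) = 92; iterating: f(2)=92, f(3)=-188, f(4)=372, f(5)=-748, f(6)=1492, f(7)=-2988, f(8)=5972, f(9)=-11948, f(10)=23892, f(11)=-47788, f(12)=95572, f(13)=-191148, f(14)=382292; answer 382292
Step 2: U1 = 382292; d = 382292; squarings mod 796: 255^1=255, 255^2=549, 255^4=513, 255^8=489, 255^16=321, 255^32=357, 255^64=89, 255^128=757, 255^256=725, 255^512=265, 255^1024=177, 255^2048=285, 255^4096=33, 255^8192=293, 255^16384=677, 255^32768=629, 255^65536=29, 255^131072=45, 255^262144=433; 255^382292 = 255^4 * 255^16 * 255^64 * 255^256 * 255^1024 * 255^4096 * 255^16384 * 255^32768 * 255^65536 * 255^262144 = 245 (mod 796); answer 245
Step 3: U2 = 245; r = 19; cross terms: (19*-7 - 33*-38)=1121, (33*2 - 26*-7)=248, (26*-5 - 5*2)=-140, (5*-38 - 19*-5)=-95; twice the area = |1134| = 1134; area = 567; boundary points = 1 + 1 + 7 + 1 = 10; strictly interior points = area - boundary/2 + 1 = 563; answer 563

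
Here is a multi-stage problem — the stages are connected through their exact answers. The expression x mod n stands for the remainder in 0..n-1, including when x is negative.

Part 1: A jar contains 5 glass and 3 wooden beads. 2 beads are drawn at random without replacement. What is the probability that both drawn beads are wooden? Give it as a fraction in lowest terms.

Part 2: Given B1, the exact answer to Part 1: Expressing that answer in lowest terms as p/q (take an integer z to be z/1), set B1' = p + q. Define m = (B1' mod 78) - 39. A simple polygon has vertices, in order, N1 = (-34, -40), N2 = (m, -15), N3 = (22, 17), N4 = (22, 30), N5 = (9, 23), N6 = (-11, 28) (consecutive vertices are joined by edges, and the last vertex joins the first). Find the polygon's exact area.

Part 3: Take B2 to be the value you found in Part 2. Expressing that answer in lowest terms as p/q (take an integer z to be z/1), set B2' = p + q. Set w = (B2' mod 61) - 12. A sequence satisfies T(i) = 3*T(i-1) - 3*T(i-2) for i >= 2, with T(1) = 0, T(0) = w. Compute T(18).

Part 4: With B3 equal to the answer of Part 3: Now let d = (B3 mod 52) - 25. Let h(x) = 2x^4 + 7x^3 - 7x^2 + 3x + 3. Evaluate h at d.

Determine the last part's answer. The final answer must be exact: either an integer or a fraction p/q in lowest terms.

Part 1: total draws C(8,2) = 28; favorable C(3,2) = 3; P = 3/28; answer 3/28
Part 2: B1 = 3/28; threaded value p + q = 31; m = -8; cross terms: (-34*-15 - -8*-40)=190, (-8*17 - 22*-15)=194, (22*30 - 22*17)=286, (22*23 - 9*30)=236, (9*28 - -11*23)=505, (-11*-40 - -34*28)=1392; twice the area = |2803| = 2803; area = 2803/2; answer 2803/2
Part 3: B2 = 2803/2; threaded value p + q = 2805; w = 48; T(2) = 3*(0) - 3*(48) = -144; iterating: T(2)=-144, T(3)=-432, T(4)=-864, T(5)=-1296, T(6)=-1296, T(7)=0, T(8)=3888, T(9)=11664, T(10)=23328, T(11)=34992, T(12)=34992, T(13)=0, T(14)=-104976, T(15)=-314928, T(16)=-629856, T(17)=-944784, T(18)=-944784; answer -944784
Part 4: B3 = -944784; d = -21; 2*(-21)^4 + 7*(-21)^3 - 7*(-21)^2 + 3*(-21)^1 + 3 = (388962) + (-64827) + (-3087) + (-63) + (3) = 320988; answer 320988

320988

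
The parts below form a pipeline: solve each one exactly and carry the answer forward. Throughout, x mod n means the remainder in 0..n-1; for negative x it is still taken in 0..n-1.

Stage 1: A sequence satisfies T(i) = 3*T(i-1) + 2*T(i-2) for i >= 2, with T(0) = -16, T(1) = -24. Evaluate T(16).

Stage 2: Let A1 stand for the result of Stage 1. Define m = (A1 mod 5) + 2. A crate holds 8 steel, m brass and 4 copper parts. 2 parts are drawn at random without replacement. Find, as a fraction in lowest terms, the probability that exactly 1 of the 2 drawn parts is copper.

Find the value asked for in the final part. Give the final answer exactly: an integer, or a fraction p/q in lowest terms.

13/34

Stage 1: T(2) = 3*(-24) + 2*(-16) = -104; iterating: T(2)=-104, T(3)=-360, T(4)=-1288, T(5)=-4584, T(6)=-16328, T(7)=-58152, T(8)=-207112, T(9)=-737640, T(10)=-2627144, T(11)=-9356712, T(12)=-33324424, T(13)=-118686696, T(14)=-422708936, T(15)=-1505500200, T(16)=-5361918472; answer -5361918472
Stage 2: A1 = -5361918472; m = 5; total draws C(17,2) = 136; favorable C(4,1)*C(13,1) = 52; P = 13/34; answer 13/34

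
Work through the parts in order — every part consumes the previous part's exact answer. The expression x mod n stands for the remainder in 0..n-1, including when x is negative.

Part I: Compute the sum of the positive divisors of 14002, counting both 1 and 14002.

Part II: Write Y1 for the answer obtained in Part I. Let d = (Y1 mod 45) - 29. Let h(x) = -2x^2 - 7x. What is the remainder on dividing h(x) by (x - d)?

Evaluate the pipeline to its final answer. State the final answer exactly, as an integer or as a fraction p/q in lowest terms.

-147

Part I: 14002 = 2 * 7001; sigma = (1 + 2) * (1 + 7001) = 3 * 7002 = 21006; answer 21006
Part II: Y1 = 21006; d = 7; remainder = value at the root: -2*(7)^2 - 7*(7)^1 = (-98) + (-49) = -147; answer -147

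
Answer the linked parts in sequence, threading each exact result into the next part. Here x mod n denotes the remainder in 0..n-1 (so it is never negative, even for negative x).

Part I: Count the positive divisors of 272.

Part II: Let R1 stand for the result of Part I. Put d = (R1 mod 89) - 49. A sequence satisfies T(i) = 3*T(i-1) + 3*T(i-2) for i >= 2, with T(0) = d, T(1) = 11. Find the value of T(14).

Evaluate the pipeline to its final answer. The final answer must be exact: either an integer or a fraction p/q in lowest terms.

-549400644

Part I: 272 = 2^4 * 17; number of divisors = (4+1) * (1+1) = 10; answer 10
Part II: R1 = 10; d = -39; T(2) = 3*(11) + 3*(-39) = -84; iterating: T(2)=-84, T(3)=-219, T(4)=-909, T(5)=-3384, T(6)=-12879, T(7)=-48789, T(8)=-185004, T(9)=-701379, T(10)=-2659149, T(11)=-10081584, T(12)=-38222199, T(13)=-144911349, T(14)=-549400644; answer -549400644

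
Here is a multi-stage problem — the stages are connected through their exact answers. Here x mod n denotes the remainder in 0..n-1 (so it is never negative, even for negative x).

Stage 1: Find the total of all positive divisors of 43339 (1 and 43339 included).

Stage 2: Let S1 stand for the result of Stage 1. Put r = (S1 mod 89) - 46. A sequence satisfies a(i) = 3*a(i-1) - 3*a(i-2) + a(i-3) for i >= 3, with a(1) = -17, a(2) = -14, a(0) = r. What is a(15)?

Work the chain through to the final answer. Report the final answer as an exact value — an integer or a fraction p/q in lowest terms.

4211

Stage 1: 43339 = 19 * 2281; sigma = (1 + 19) * (1 + 2281) = 20 * 2282 = 45640; answer 45640
Stage 2: S1 = 45640; r = 26; a(3) = 3*(-14) - 3*(-17) + 1*(26) = 35; iterating: a(3)=35, a(4)=130, a(5)=271, a(6)=458, a(7)=691, a(8)=970, a(9)=1295, a(10)=1666, a(11)=2083, a(12)=2546, a(13)=3055, a(14)=3610, a(15)=4211; answer 4211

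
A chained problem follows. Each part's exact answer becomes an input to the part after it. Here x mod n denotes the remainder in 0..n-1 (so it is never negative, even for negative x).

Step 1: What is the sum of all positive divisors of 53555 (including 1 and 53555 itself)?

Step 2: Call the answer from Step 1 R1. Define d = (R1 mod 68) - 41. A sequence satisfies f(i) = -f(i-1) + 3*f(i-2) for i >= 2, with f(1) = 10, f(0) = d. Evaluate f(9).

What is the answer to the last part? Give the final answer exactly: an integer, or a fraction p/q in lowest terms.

Step 1: 53555 = 5 * 10711; sigma = (1 + 5) * (1 + 10711) = 6 * 10712 = 64272; answer 64272
Step 2: R1 = 64272; d = -29; f(2) = -1*(10) + 3*(-29) = -97; iterating: f(2)=-97, f(3)=127, f(4)=-418, f(5)=799, f(6)=-2053, f(7)=4450, f(8)=-10609, f(9)=23959; answer 23959

23959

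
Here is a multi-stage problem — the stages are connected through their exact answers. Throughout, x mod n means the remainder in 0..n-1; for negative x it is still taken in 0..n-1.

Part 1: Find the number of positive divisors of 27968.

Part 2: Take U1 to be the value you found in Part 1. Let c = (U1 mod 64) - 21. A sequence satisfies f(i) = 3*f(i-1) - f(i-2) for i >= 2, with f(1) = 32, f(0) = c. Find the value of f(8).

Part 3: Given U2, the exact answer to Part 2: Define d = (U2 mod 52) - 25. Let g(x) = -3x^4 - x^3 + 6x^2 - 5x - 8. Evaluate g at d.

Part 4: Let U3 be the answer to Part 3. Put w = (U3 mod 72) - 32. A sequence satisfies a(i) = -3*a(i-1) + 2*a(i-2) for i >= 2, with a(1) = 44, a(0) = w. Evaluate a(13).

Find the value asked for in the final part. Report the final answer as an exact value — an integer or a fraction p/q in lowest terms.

93662756

Part 1: 27968 = 2^6 * 19 * 23; number of divisors = (6+1) * (1+1) * (1+1) = 28; answer 28
Part 2: U1 = 28; c = 7; f(2) = 3*(32) - 1*(7) = 89; iterating: f(2)=89, f(3)=235, f(4)=616, f(5)=1613, f(6)=4223, f(7)=11056, f(8)=28945; answer 28945
Part 3: U2 = 28945; d = 8; -3*(8)^4 - 1*(8)^3 + 6*(8)^2 - 5*(8)^1 - 8 = (-12288) + (-512) + (384) + (-40) + (-8) = -12464; answer -12464
Part 4: U3 = -12464; w = 32; a(2) = -3*(44) + 2*(32) = -68; iterating: a(2)=-68, a(3)=292, a(4)=-1012, a(5)=3620, a(6)=-12884, a(7)=45892, a(8)=-163444, a(9)=582116, a(10)=-2073236, a(11)=7383940, a(12)=-26298292, a(13)=93662756; answer 93662756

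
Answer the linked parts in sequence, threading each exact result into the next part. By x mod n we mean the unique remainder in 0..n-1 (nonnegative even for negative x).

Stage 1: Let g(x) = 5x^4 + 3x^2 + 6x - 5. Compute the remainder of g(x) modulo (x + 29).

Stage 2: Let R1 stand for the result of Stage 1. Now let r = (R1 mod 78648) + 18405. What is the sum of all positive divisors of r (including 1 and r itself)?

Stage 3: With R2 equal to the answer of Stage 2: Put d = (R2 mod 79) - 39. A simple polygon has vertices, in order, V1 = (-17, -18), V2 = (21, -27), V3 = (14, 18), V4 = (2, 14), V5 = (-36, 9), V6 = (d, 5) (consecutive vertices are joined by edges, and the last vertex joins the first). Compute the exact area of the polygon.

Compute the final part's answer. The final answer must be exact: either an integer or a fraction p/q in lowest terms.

Stage 1: remainder = value at the root: 5*(-29)^4 + 3*(-29)^2 + 6*(-29)^1 - 5 = (3536405) + (2523) + (-174) + (-5) = 3538749; answer 3538749
Stage 2: R1 = 3538749; r = 96642; 96642 = 2 * 3^2 * 7 * 13 * 59; sigma = (1 + 2) * (1 + 3 + 9) * (1 + 7) * (1 + 13) * (1 + 59) = 3 * 13 * 8 * 14 * 60 = 262080; answer 262080
Stage 3: R2 = 262080; d = -2; cross terms: (-17*-27 - 21*-18)=837, (21*18 - 14*-27)=756, (14*14 - 2*18)=160, (2*9 - -36*14)=522, (-36*5 - -2*9)=-162, (-2*-18 - -17*5)=121; twice the area = |2234| = 2234; area = 1117; answer 1117

1117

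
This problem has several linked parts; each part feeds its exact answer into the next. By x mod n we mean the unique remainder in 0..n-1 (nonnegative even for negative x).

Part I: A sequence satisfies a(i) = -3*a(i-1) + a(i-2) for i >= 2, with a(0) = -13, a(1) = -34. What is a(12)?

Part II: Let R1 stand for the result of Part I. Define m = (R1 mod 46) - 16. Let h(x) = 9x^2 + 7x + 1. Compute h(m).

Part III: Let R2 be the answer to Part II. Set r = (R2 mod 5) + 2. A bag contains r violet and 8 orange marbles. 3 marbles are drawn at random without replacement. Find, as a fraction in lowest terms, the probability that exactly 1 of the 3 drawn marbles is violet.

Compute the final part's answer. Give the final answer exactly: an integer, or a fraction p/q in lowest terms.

70/143

Part I: a(2) = -3*(-34) + 1*(-13) = 89; iterating: a(2)=89, a(3)=-301, a(4)=992, a(5)=-3277, a(6)=10823, a(7)=-35746, a(8)=118061, a(9)=-389929, a(10)=1287848, a(11)=-4253473, a(12)=14048267; answer 14048267
Part II: R1 = 14048267; m = -11; 9*(-11)^2 + 7*(-11)^1 + 1 = (1089) + (-77) + (1) = 1013; answer 1013
Part III: R2 = 1013; r = 5; total draws C(13,3) = 286; favorable C(5,1)*C(8,2) = 140; P = 70/143; answer 70/143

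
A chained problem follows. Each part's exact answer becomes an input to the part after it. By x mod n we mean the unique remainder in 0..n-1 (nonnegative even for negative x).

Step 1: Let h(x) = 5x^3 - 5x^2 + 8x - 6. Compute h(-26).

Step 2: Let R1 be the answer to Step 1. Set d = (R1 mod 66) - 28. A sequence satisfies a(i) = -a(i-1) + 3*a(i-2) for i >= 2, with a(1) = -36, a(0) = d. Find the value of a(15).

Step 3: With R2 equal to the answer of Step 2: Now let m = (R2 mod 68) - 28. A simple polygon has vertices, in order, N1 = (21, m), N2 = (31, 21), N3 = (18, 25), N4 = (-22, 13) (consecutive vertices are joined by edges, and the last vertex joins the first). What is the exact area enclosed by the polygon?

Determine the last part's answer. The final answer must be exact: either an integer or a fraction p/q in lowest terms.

2727/2

Step 1: 5*(-26)^3 - 5*(-26)^2 + 8*(-26)^1 - 6 = (-87880) + (-3380) + (-208) + (-6) = -91474; answer -91474
Step 2: R1 = -91474; d = -26; a(2) = -1*(-36) + 3*(-26) = -42; iterating: a(2)=-42, a(3)=-66, a(4)=-60, a(5)=-138, a(6)=-42, a(7)=-372, a(8)=246, a(9)=-1362, a(10)=2100, a(11)=-6186, a(12)=12486, a(13)=-31044, a(14)=68502, a(15)=-161634; answer -161634
Step 3: R2 = -161634; m = -26; cross terms: (21*21 - 31*-26)=1247, (31*25 - 18*21)=397, (18*13 - -22*25)=784, (-22*-26 - 21*13)=299; twice the area = |2727| = 2727; area = 2727/2; answer 2727/2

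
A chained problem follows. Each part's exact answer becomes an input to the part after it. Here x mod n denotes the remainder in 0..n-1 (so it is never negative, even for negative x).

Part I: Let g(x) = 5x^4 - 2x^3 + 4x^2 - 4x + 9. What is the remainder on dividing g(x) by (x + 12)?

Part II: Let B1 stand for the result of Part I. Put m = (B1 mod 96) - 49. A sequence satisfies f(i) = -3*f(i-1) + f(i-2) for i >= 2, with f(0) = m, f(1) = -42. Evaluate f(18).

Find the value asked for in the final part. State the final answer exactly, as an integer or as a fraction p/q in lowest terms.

Part I: remainder = value at the root: 5*(-12)^4 - 2*(-12)^3 + 4*(-12)^2 - 4*(-12)^1 + 9 = (103680) + (3456) + (576) + (48) + (9) = 107769; answer 107769
Part II: B1 = 107769; m = 8; f(2) = -3*(-42) + 1*(8) = 134; iterating: f(2)=134, f(3)=-444, f(4)=1466, f(5)=-4842, f(6)=15992, f(7)=-52818, f(8)=174446, f(9)=-576156, f(10)=1902914, f(11)=-6284898, f(12)=20757608, f(13)=-68557722, f(14)=226430774, f(15)=-747850044, f(16)=2469980906, f(17)=-8157792762, f(18)=26943359192; answer 26943359192

26943359192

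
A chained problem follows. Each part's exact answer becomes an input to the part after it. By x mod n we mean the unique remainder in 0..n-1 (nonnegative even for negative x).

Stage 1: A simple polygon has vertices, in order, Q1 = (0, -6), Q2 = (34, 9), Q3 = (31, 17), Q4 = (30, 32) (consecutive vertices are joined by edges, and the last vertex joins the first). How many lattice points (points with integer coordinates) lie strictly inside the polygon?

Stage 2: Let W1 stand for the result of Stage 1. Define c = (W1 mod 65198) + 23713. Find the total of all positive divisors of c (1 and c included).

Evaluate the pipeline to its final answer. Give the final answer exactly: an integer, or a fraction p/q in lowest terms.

48240

Stage 1: cross terms: (0*9 - 34*-6)=204, (34*17 - 31*9)=299, (31*32 - 30*17)=482, (30*-6 - 0*32)=-180; twice the area = |805| = 805; area = 805/2; boundary points = 1 + 1 + 1 + 2 = 5; strictly interior points = area - boundary/2 + 1 = 401; answer 401
Stage 2: W1 = 401; c = 24114; 24114 = 2 * 3 * 4019; sigma = (1 + 2) * (1 + 3) * (1 + 4019) = 3 * 4 * 4020 = 48240; answer 48240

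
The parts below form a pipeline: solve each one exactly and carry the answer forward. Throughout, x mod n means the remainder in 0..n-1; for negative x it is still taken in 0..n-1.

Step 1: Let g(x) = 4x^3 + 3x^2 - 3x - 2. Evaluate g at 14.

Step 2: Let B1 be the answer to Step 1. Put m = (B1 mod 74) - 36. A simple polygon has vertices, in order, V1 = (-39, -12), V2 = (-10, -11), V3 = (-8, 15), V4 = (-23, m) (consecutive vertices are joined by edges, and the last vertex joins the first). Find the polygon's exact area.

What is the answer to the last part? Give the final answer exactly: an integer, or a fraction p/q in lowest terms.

Step 1: 4*(14)^3 + 3*(14)^2 - 3*(14)^1 - 2 = (10976) + (588) + (-42) + (-2) = 11520; answer 11520
Step 2: B1 = 11520; m = 14; cross terms: (-39*-11 - -10*-12)=309, (-10*15 - -8*-11)=-238, (-8*14 - -23*15)=233, (-23*-12 - -39*14)=822; twice the area = |1126| = 1126; area = 563; answer 563

563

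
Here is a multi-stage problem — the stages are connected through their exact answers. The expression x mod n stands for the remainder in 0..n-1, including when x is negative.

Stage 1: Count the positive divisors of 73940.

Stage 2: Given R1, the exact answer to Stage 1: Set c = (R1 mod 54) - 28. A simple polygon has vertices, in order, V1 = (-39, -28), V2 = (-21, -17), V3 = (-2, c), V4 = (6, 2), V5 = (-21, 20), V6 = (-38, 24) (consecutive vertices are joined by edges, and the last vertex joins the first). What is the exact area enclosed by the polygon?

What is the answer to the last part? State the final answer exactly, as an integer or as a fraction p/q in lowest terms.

2887/2

Stage 1: 73940 = 2^2 * 5 * 3697; number of divisors = (2+1) * (1+1) * (1+1) = 12; answer 12
Stage 2: R1 = 12; c = -16; cross terms: (-39*-17 - -21*-28)=75, (-21*-16 - -2*-17)=302, (-2*2 - 6*-16)=92, (6*20 - -21*2)=162, (-21*24 - -38*20)=256, (-38*-28 - -39*24)=2000; twice the area = |2887| = 2887; area = 2887/2; answer 2887/2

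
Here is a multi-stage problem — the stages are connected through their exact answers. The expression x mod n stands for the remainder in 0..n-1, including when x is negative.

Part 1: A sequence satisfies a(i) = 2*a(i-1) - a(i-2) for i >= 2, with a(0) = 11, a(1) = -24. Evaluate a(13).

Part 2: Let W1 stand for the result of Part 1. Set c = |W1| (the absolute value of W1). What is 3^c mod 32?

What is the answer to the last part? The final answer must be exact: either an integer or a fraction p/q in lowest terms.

Part 1: a(2) = 2*(-24) - 1*(11) = -59; iterating: a(2)=-59, a(3)=-94, a(4)=-129, a(5)=-164, a(6)=-199, a(7)=-234, a(8)=-269, a(9)=-304, a(10)=-339, a(11)=-374, a(12)=-409, a(13)=-444; answer -444
Part 2: W1 = -444; c = 444; squarings mod 32: 3^1=3, 3^2=9, 3^4=17, 3^8=1, 3^16=1, 3^32=1, 3^64=1, 3^128=1, 3^256=1; 3^444 = 3^4 * 3^8 * 3^16 * 3^32 * 3^128 * 3^256 = 17 (mod 32); answer 17

17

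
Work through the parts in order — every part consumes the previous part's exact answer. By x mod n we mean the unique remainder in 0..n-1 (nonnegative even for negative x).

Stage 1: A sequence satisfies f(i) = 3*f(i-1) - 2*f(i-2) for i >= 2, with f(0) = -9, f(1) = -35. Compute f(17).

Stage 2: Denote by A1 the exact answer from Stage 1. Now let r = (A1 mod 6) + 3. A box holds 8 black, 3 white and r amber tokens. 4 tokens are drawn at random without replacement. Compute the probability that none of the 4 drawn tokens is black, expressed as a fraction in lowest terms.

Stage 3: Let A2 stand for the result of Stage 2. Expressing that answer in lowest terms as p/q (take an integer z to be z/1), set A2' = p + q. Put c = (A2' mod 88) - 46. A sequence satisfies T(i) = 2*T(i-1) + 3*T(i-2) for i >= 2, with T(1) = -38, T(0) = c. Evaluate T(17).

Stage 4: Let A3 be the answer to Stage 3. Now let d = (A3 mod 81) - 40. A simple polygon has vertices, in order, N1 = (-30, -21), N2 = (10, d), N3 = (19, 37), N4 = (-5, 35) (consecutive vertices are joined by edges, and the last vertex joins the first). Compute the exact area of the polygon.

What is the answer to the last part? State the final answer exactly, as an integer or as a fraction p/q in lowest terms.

Stage 1: f(2) = 3*(-35) - 2*(-9) = -87; iterating: f(2)=-87, f(3)=-191, f(4)=-399, f(5)=-815, f(6)=-1647, f(7)=-3311, f(8)=-6639, f(9)=-13295, f(10)=-26607, f(11)=-53231, f(12)=-106479, f(13)=-212975, f(14)=-425967, f(15)=-851951, f(16)=-1703919, f(17)=-3407855; answer -3407855
Stage 2: A1 = -3407855; r = 4; total draws C(15,4) = 1365; favorable C(7,4) = 35; P = 1/39; answer 1/39
Stage 3: A2 = 1/39; threaded value p + q = 40; c = -6; T(2) = 2*(-38) + 3*(-6) = -94; iterating: T(2)=-94, T(3)=-302, T(4)=-886, T(5)=-2678, T(6)=-8014, T(7)=-24062, T(8)=-72166, T(9)=-216518, T(10)=-649534, T(11)=-1948622, T(12)=-5845846, T(13)=-17537558, T(14)=-52612654, T(15)=-157837982, T(16)=-473513926, T(17)=-1420541798; answer -1420541798
Stage 4: A3 = -1420541798; d = 36; cross terms: (-30*36 - 10*-21)=-870, (10*37 - 19*36)=-314, (19*35 - -5*37)=850, (-5*-21 - -30*35)=1155; twice the area = |821| = 821; area = 821/2; answer 821/2

821/2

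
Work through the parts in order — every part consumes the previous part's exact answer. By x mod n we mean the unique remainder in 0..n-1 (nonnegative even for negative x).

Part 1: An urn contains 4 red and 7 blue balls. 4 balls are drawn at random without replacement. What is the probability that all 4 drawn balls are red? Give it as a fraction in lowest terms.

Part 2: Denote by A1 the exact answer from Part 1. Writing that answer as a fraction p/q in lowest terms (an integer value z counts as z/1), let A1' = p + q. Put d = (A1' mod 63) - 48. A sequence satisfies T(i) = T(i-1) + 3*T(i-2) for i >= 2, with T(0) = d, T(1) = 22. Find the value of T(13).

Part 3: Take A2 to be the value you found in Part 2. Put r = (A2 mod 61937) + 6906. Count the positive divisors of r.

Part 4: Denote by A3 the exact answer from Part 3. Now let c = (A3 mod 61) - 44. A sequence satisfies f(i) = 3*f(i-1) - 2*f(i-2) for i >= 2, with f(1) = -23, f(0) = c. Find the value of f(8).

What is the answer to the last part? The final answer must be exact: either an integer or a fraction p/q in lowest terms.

3279

Part 1: total draws C(11,4) = 330; favorable C(4,4) = 1; P = 1/330; answer 1/330
Part 2: A1 = 1/330; threaded value p + q = 331; d = -32; T(2) = 1*(22) + 3*(-32) = -74; iterating: T(2)=-74, T(3)=-8, T(4)=-230, T(5)=-254, T(6)=-944, T(7)=-1706, T(8)=-4538, T(9)=-9656, T(10)=-23270, T(11)=-52238, T(12)=-122048, T(13)=-278762; answer -278762
Part 3: A2 = -278762; r = 37829; 37829 = 11 * 19 * 181; number of divisors = (1+1) * (1+1) * (1+1) = 8; answer 8
Part 4: A3 = 8; c = -36; f(2) = 3*(-23) - 2*(-36) = 3; iterating: f(2)=3, f(3)=55, f(4)=159, f(5)=367, f(6)=783, f(7)=1615, f(8)=3279; answer 3279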